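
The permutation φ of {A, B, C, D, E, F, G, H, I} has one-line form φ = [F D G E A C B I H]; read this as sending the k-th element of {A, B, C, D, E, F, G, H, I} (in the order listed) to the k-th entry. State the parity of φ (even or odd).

odd

In disjoint-cycle form the cycle lengths are 7, 2.
A cycle is odd iff its length is even; φ has 1 even-length cycle, so sgn(φ) = (−1)^1 and φ is odd.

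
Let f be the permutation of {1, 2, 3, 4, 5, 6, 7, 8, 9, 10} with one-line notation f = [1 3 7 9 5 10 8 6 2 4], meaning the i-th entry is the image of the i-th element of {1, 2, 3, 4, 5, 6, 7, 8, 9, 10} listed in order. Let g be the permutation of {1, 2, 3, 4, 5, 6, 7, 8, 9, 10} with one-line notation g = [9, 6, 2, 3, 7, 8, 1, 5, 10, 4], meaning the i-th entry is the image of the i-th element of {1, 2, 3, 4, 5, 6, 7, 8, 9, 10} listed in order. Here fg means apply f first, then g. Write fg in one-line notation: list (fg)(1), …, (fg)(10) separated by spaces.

For each element, apply f then g: 1 → 1 → 9; 2 → 3 → 2; 3 → 7 → 1; 4 → 9 → 10; 5 → 5 → 7; 6 → 10 → 4; 7 → 8 → 5; 8 → 6 → 8; 9 → 2 → 6; 10 → 4 → 3.
Collecting the images, fg = [9 2 1 10 7 4 5 8 6 3].

9 2 1 10 7 4 5 8 6 3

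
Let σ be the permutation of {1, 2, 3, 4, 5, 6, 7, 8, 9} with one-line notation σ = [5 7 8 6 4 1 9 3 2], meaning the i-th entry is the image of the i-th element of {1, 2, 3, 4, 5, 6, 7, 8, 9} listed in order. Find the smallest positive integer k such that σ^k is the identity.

The disjoint-cycle form of σ has cycle lengths 4, 3, 2.
The order of σ is the least common multiple of its cycle lengths: lcm(4, 3, 2) = 12.

12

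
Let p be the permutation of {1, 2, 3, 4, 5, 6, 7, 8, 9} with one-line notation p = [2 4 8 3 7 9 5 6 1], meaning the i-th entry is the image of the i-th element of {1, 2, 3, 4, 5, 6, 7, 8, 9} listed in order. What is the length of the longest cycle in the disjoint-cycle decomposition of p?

Decomposing into disjoint cycles gives (1 2 4 3 8 6 9)(5 7); the longest has length 7.

7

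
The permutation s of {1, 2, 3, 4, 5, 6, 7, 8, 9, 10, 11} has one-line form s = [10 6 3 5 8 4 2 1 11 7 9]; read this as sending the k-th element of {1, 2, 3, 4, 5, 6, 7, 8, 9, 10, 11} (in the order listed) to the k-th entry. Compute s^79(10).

Tracing 10 → 7 → … returns to 10 after 8 steps, so 10 lies in an 8-cycle (1 10 7 2 6 4 5 8).
Since the cycle has length 8, s^79 acts on it the same as s^7 (79 mod 8 = 7).
Stepping 7 places around the cycle: 10 → 7 → 2 → 6 → 4 → 5 → 8 → 1.

1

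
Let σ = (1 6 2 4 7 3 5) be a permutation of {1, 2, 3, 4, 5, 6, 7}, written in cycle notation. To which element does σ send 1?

Within (1 6 2 4 7 3 5), 1 ↦ 6.

6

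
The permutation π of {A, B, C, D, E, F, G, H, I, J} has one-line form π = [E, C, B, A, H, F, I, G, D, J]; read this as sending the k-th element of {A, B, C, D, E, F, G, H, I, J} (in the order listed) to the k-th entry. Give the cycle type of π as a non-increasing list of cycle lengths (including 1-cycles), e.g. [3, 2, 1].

The disjoint cycles are (A, E, H, G, I, D)(B, C)(F)(J), with lengths 6, 2, 1, 1 in non-increasing order.

[6, 2, 1, 1]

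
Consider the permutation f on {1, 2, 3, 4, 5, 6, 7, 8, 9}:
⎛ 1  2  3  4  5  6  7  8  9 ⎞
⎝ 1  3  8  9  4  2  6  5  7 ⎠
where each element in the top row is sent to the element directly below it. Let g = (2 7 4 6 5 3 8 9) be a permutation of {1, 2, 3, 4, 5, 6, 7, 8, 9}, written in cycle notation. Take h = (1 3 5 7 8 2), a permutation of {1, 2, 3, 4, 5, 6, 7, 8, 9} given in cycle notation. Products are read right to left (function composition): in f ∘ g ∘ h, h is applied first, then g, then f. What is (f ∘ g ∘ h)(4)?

Apply the permutations in order: h(4) = 4, then g(4) = 6, then f(6) = 2. So (f ∘ g ∘ h)(4) = 2.

2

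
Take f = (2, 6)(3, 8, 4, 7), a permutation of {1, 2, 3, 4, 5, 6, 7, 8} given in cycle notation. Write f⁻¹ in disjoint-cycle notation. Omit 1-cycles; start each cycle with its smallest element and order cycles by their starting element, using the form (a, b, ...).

(2, 6)(3, 7, 4, 8)

If f sends a → b within a cycle, f⁻¹ sends b → a; equivalently, reverse each cycle.
Reversing each cycle of f and rotating so the smallest element leads gives (2, 6)(3, 7, 4, 8).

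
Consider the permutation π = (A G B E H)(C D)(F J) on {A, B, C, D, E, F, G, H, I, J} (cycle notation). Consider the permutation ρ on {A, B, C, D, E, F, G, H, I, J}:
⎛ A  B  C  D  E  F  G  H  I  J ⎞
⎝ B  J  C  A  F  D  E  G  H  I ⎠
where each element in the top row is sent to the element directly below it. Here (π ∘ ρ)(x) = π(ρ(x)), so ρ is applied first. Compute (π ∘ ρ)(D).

G

ρ(D) = A, then π(A) = G; composing gives (π ∘ ρ)(D) = G.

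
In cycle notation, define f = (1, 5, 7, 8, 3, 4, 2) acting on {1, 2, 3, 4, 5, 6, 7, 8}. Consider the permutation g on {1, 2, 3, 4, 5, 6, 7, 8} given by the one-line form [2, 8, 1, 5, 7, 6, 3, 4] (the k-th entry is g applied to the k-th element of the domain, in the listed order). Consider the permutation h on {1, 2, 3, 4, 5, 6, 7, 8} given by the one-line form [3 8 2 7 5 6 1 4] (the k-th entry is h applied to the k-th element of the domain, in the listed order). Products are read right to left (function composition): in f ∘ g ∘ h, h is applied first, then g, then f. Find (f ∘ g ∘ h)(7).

Chase 7: h(7) = 1; g(1) = 2; f(2) = 1. Hence (f ∘ g ∘ h)(7) = 1.

1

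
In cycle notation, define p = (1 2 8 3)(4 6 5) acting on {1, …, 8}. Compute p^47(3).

8

3 lies in the 4-cycle (1 2 8 3).
Powers repeat with period 4 on this cycle, and 47 mod 4 = 3, so p^47(3) = p^3(3).
Stepping 3 places around the cycle: 3 → 1 → 2 → 8.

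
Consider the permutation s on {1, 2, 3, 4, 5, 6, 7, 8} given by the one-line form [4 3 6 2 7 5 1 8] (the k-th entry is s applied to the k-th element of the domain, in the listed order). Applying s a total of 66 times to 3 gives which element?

Tracing 3 → 6 → … returns to 3 after 7 steps, so 3 lies in a 7-cycle (1 4 2 3 6 5 7).
On a 7-cycle, s^7 is the identity, so s^66 = s^3 there (66 ≡ 3 mod 7).
Stepping 3 places around the cycle: 3 → 6 → 5 → 7.

7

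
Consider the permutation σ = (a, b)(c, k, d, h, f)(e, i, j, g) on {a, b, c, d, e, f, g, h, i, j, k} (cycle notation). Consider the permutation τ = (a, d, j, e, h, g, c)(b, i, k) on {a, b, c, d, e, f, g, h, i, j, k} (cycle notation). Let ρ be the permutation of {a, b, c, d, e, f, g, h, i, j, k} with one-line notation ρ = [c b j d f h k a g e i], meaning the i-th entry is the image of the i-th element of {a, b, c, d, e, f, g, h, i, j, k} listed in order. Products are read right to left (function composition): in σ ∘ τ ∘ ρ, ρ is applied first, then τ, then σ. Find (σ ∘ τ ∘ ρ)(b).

Apply the permutations in order: ρ(b) = b, then τ(b) = i, then σ(i) = j. So (σ ∘ τ ∘ ρ)(b) = j.

j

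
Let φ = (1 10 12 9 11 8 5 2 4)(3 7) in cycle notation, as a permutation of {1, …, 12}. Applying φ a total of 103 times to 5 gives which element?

10

5 lies in the 9-cycle (1 10 12 9 11 8 5 2 4).
Since the cycle has length 9, φ^103 acts on it the same as φ^4 (103 mod 9 = 4).
Stepping 4 places around the cycle: 5 → 2 → 4 → 1 → 10.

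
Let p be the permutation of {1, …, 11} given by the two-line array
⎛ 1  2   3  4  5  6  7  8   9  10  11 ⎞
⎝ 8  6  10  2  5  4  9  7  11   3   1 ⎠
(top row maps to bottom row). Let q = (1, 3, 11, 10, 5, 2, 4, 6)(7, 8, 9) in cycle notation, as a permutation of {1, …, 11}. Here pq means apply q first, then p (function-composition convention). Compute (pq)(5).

First apply q: q(5) = 2, then p(2) = 6. Thus (pq)(5) = 6.

6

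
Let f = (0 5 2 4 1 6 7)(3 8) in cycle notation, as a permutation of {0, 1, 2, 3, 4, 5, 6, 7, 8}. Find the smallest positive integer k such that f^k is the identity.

14

The disjoint cycles have lengths 7, 2.
The order is lcm(7, 2) = 14.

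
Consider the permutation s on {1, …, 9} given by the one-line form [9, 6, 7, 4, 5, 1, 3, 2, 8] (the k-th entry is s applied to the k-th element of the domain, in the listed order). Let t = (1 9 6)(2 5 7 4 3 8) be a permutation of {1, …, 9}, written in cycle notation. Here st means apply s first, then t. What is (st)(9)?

2

(st)(9) = t(s(9)). s(9) = 8, then t(8) = 2. So (st)(9) = 2.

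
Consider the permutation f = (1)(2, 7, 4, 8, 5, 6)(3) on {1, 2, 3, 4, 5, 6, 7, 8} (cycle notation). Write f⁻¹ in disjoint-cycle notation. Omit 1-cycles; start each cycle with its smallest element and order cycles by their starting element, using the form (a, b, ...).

If f sends a → b within a cycle, f⁻¹ sends b → a; equivalently, reverse each cycle.
Reversing each cycle of f and rotating so the smallest element leads gives (2, 6, 5, 8, 4, 7).

(2, 6, 5, 8, 4, 7)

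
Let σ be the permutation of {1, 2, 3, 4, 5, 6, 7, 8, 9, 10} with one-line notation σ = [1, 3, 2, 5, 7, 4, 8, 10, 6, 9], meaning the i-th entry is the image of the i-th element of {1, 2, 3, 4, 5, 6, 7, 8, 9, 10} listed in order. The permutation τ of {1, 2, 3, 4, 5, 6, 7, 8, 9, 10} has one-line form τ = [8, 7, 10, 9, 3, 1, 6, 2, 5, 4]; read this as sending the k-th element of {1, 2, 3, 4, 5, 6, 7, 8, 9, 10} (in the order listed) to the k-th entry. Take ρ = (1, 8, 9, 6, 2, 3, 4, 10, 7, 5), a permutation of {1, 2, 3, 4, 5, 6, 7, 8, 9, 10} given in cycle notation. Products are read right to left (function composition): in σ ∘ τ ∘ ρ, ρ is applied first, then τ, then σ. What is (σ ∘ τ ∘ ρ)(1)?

3

(σ ∘ τ ∘ ρ)(1) = σ(τ(ρ(1))). ρ(1) = 8, then τ(8) = 2, then σ(2) = 3, so the result is 3.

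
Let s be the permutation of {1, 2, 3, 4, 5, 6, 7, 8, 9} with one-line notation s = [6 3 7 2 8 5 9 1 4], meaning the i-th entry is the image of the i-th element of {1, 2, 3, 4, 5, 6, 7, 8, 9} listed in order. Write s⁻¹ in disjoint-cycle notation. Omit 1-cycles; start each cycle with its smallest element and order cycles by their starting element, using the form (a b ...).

The cycle decomposition of s is (1 6 5 8)(2 3 7 9 4).
The inverse reverses every cycle; in canonical form, s⁻¹ = (1 8 5 6)(2 4 9 7 3).

(1 8 5 6)(2 4 9 7 3)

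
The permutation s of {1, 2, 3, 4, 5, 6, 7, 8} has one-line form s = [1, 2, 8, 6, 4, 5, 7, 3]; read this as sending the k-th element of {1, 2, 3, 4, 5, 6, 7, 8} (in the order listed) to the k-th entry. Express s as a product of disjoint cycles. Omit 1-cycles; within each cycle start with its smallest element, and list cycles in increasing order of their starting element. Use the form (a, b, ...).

Iterating s from 3 gives 3 → 8 → 3; that is the 2-cycle (3, 8).
Repeating from the next unused element and collecting all non-trivial cycles gives (3, 8)(4, 6, 5).

(3, 8)(4, 6, 5)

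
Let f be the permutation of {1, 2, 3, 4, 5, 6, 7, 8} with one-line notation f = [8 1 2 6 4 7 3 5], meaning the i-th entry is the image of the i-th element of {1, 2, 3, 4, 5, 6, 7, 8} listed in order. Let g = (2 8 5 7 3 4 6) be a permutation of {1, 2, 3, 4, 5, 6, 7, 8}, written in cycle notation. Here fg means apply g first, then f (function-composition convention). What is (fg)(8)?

First apply g: g(8) = 5, then f(5) = 4. Thus (fg)(8) = 4.

4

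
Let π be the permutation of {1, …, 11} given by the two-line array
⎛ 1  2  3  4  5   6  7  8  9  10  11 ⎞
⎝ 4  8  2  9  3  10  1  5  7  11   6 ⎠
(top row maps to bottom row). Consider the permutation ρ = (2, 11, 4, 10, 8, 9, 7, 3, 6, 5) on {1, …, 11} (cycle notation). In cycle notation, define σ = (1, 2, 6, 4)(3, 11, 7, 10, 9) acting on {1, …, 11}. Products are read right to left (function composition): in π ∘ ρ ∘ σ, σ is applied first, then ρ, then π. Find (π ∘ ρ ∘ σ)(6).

11

(π ∘ ρ ∘ σ)(6) = π(ρ(σ(6))). σ(6) = 4, then ρ(4) = 10, then π(10) = 11, so the result is 11.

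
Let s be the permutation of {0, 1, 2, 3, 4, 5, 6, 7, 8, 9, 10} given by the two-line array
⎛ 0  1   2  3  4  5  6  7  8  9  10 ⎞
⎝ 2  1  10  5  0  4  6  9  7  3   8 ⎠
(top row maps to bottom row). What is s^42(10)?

4

Tracing 10 → 8 → … returns to 10 after 9 steps, so 10 lies in a 9-cycle (0 2 10 8 7 9 3 5 4).
Since the cycle has length 9, s^42 acts on it the same as s^6 (42 mod 9 = 6).
Stepping 6 places around the cycle: 10 → 8 → 7 → 9 → 3 → 5 → 4.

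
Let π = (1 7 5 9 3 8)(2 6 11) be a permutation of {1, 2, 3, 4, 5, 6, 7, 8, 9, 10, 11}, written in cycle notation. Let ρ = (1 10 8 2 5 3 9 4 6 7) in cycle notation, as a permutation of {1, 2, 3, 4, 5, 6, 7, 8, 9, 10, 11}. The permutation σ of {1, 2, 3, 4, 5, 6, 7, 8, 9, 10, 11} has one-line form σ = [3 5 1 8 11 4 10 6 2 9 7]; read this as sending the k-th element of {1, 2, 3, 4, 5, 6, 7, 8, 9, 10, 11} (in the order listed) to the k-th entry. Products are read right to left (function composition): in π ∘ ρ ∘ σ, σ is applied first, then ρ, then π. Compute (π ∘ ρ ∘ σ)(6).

(π ∘ ρ ∘ σ)(6) = π(ρ(σ(6))). σ(6) = 4, then ρ(4) = 6, then π(6) = 11, so the result is 11.

11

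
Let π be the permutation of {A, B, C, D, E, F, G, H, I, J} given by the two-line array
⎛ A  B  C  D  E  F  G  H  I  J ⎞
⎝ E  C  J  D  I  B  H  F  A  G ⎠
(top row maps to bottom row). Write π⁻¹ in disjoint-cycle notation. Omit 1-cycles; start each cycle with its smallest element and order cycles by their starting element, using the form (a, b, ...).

The cycle decomposition of π is (A, E, I)(B, C, J, G, H, F).
Reversing each cycle (and rotating so the smallest element leads) gives π⁻¹ = (A, I, E)(B, F, H, G, J, C).

(A, I, E)(B, F, H, G, J, C)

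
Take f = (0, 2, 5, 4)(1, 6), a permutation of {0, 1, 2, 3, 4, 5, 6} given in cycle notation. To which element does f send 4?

Within (0, 2, 5, 4), 4 ↦ 0.

0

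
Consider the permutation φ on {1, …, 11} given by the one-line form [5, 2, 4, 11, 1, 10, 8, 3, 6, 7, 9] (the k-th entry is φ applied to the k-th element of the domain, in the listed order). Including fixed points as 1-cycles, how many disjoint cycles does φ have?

The cycle decomposition is (1 5)(2)(3 4 11 9 6 10 7 8), which has 3 cycles (counting 1-cycles).

3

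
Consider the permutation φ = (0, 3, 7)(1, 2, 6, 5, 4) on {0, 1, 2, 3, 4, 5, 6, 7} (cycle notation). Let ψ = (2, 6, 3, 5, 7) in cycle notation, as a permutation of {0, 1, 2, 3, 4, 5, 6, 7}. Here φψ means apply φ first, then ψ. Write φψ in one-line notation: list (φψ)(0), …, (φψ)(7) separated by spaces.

(φψ)(x) = ψ(φ(x)). Computing each image: ψ(φ(0)) = ψ(3) = 5, ψ(φ(1)) = ψ(2) = 6, ψ(φ(2)) = ψ(6) = 3, ψ(φ(3)) = ψ(7) = 2, ψ(φ(4)) = ψ(1) = 1, ψ(φ(5)) = ψ(4) = 4, ψ(φ(6)) = ψ(5) = 7, ψ(φ(7)) = ψ(0) = 0.
Hence φψ = [5 6 3 2 1 4 7 0].

5 6 3 2 1 4 7 0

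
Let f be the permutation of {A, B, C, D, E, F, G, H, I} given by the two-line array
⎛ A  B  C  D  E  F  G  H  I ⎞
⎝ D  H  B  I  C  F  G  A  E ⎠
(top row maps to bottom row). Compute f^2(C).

H

Tracing C → B → … returns to C after 7 steps, so C lies in a 7-cycle (A D I E C B H).
Advancing 2 steps from C: C → B → H.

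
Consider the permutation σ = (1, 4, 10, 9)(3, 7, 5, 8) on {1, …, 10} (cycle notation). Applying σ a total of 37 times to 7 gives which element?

7 lies in the 4-cycle (3, 7, 5, 8).
On a 4-cycle, σ^4 is the identity, so σ^37 = σ^1 there (37 ≡ 1 mod 4).
Stepping 1 place around the cycle: 7 → 5.

5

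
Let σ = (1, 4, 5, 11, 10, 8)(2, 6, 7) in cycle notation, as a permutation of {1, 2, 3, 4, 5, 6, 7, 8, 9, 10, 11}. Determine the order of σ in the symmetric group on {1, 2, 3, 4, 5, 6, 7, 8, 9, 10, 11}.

The cycle type of σ is (6, 3, 1, 1).
The order of σ is the least common multiple of its cycle lengths: lcm(6, 3) = 6.

6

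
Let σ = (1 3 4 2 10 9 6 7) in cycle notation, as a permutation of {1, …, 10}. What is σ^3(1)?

1 lies in the 8-cycle (1 3 4 2 10 9 6 7).
Advancing 3 steps from 1: 1 → 3 → 4 → 2.

2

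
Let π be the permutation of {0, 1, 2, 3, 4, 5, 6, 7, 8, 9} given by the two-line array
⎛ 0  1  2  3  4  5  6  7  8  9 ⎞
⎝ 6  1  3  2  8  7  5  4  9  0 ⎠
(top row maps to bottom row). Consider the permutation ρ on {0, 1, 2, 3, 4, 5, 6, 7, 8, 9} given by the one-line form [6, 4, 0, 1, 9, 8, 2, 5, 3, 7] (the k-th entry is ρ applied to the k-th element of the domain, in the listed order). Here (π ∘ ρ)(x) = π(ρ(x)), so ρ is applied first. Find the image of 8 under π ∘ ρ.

2

First apply ρ: ρ(8) = 3, then π(3) = 2. Thus (π ∘ ρ)(8) = 2.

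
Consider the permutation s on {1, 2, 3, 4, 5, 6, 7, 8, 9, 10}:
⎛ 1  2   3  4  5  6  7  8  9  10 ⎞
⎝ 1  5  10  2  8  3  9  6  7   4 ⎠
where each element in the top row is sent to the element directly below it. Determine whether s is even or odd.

In disjoint-cycle form the cycle lengths are 7, 2, 1.
A cycle of length ℓ contributes ℓ−1 transpositions, so s is a product of 6 + 1 = 7 transpositions — odd.

odd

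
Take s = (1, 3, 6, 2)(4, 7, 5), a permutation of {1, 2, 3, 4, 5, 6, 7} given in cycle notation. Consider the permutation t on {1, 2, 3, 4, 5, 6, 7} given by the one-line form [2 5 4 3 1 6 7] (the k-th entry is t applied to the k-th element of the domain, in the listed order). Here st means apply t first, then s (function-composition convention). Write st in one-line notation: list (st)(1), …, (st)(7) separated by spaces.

1 4 7 6 3 2 5

For each element, apply t then s: 1 → 2 → 1; 2 → 5 → 4; 3 → 4 → 7; 4 → 3 → 6; 5 → 1 → 3; 6 → 6 → 2; 7 → 7 → 5.
Collecting the images, st = [1 4 7 6 3 2 5].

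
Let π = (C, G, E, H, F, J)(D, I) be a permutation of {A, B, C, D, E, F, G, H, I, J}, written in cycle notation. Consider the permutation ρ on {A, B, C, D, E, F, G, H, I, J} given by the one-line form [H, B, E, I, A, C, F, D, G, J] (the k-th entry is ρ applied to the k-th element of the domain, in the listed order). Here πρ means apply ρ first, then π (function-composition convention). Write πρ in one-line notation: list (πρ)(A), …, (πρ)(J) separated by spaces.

F B H D A G J I E C

Chase each element through ρ then π: A → H → F; B → B → B; C → E → H; D → I → D; E → A → A; F → C → G; G → F → J; H → D → I; I → G → E; J → J → C.
So πρ in one-line form is F B H D A G J I E C.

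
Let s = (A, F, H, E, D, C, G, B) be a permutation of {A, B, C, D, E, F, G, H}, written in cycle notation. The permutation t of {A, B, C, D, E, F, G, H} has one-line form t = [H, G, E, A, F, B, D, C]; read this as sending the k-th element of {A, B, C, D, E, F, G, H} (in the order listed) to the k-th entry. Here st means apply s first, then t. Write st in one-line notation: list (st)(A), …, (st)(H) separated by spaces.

(st)(x) = t(s(x)). Computing each image: t(s(A)) = t(F) = B, t(s(B)) = t(A) = H, t(s(C)) = t(G) = D, t(s(D)) = t(C) = E, t(s(E)) = t(D) = A, t(s(F)) = t(H) = C, t(s(G)) = t(B) = G, t(s(H)) = t(E) = F.
Hence st = [B H D E A C G F].

B H D E A C G F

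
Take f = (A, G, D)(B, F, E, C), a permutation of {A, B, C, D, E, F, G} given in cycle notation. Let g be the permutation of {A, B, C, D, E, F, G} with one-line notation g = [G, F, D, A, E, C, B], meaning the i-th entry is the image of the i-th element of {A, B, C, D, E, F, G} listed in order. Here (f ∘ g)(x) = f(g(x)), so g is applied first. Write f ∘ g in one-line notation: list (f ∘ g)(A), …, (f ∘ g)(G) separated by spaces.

(f ∘ g)(x) = f(g(x)). Computing each image: f(g(A)) = f(G) = D, f(g(B)) = f(F) = E, f(g(C)) = f(D) = A, f(g(D)) = f(A) = G, f(g(E)) = f(E) = C, f(g(F)) = f(C) = B, f(g(G)) = f(B) = F.
Hence f ∘ g = [D E A G C B F].

D E A G C B F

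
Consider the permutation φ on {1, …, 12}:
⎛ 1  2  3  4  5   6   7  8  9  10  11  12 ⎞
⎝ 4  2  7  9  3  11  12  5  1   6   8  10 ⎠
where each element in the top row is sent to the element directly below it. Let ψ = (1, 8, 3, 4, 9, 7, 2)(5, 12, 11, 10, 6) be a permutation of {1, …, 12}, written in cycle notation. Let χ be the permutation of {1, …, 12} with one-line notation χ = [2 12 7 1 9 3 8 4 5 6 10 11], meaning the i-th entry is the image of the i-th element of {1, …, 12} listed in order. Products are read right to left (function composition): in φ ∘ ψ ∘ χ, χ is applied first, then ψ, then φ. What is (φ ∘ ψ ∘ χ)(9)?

(φ ∘ ψ ∘ χ)(9) = φ(ψ(χ(9))). χ(9) = 5, then ψ(5) = 12, then φ(12) = 10, so the result is 10.

10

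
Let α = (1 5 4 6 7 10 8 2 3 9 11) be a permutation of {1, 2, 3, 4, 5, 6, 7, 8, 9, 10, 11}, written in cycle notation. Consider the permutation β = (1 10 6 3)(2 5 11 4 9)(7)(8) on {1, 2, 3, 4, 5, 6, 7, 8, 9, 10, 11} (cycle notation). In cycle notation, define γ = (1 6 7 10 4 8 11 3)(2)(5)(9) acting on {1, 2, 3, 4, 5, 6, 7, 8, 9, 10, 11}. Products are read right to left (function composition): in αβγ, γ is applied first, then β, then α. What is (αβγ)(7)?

7

(αβγ)(7) = α(β(γ(7))). γ(7) = 10, then β(10) = 6, then α(6) = 7, so the result is 7.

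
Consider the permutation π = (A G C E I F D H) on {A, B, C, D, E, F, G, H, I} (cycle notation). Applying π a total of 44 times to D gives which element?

C

D lies in the 8-cycle (A G C E I F D H).
Since the cycle has length 8, π^44 acts on it the same as π^4 (44 mod 8 = 4).
Stepping 4 places around the cycle: D → H → A → G → C.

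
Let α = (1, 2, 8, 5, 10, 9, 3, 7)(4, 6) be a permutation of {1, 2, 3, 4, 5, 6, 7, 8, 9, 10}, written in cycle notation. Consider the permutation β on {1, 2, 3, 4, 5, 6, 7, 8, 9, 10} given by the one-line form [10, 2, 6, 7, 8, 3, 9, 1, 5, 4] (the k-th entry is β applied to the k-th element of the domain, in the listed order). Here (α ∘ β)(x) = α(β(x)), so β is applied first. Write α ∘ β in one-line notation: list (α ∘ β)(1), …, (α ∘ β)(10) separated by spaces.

(α ∘ β)(x) = α(β(x)). Computing each image: α(β(1)) = α(10) = 9, α(β(2)) = α(2) = 8, α(β(3)) = α(6) = 4, α(β(4)) = α(7) = 1, α(β(5)) = α(8) = 5, α(β(6)) = α(3) = 7, α(β(7)) = α(9) = 3, α(β(8)) = α(1) = 2, α(β(9)) = α(5) = 10, α(β(10)) = α(4) = 6.
Hence α ∘ β = [9 8 4 1 5 7 3 2 10 6].

9 8 4 1 5 7 3 2 10 6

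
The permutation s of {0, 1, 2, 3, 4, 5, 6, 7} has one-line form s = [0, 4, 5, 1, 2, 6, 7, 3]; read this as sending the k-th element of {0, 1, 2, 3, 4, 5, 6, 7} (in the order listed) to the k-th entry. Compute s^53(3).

5

Tracing 3 → 1 → … returns to 3 after 7 steps, so 3 lies in a 7-cycle (1 4 2 5 6 7 3).
On a 7-cycle, s^7 is the identity, so s^53 = s^4 there (53 ≡ 4 mod 7).
Advancing 4 steps from 3: 3 → 1 → 4 → 2 → 5.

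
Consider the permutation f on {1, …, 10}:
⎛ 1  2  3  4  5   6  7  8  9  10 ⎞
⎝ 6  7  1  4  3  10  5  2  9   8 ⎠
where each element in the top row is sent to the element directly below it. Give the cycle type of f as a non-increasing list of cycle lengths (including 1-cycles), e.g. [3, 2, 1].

The disjoint cycles are (1 6 10 8 2 7 5 3)(4)(9), with lengths 8, 1, 1 in non-increasing order.

[8, 1, 1]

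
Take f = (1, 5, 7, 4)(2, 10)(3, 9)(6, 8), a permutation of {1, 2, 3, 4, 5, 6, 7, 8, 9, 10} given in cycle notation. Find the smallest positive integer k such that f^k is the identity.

4

The cycle type of f is (4, 2, 2, 2).
The order is lcm(4, 2, 2, 2) = 4.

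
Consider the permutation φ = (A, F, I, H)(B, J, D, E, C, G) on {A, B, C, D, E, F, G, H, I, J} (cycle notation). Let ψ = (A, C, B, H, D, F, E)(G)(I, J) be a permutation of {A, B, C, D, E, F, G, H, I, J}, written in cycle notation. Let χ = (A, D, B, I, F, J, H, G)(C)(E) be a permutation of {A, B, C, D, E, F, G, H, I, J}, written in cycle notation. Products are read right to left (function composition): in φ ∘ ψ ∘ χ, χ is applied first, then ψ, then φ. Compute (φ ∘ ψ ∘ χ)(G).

(φ ∘ ψ ∘ χ)(G) = φ(ψ(χ(G))). χ(G) = A, then ψ(A) = C, then φ(C) = G, so the result is G.

G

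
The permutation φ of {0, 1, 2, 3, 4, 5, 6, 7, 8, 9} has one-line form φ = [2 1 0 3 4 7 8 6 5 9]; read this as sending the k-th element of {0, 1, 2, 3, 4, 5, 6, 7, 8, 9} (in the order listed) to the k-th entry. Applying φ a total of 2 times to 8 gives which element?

Tracing 8 → 5 → … returns to 8 after 4 steps, so 8 lies in a 4-cycle (5, 7, 6, 8).
Stepping 2 places around the cycle: 8 → 5 → 7.

7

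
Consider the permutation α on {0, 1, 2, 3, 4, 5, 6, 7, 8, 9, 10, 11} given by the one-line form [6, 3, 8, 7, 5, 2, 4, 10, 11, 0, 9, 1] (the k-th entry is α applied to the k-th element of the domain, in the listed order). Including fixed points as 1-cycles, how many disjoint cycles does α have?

1

The cycle decomposition is (0 6 4 5 2 8 11 1 3 7 10 9), which has 1 cycle (counting 1-cycles).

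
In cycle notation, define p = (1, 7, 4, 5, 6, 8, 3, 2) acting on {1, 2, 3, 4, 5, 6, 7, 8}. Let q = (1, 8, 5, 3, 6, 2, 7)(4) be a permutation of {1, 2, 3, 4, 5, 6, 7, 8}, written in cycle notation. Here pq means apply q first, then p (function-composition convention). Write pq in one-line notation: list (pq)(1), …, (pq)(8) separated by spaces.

For each element, apply q then p: 1 → 8 → 3; 2 → 7 → 4; 3 → 6 → 8; 4 → 4 → 5; 5 → 3 → 2; 6 → 2 → 1; 7 → 1 → 7; 8 → 5 → 6.
Collecting the images, pq = [3 4 8 5 2 1 7 6].

3 4 8 5 2 1 7 6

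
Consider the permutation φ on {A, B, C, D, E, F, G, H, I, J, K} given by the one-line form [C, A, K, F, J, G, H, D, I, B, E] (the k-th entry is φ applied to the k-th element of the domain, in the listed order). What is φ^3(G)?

F

Tracing G → H → … returns to G after 4 steps, so G lies in a 4-cycle (D F G H).
Stepping 3 places around the cycle: G → H → D → F.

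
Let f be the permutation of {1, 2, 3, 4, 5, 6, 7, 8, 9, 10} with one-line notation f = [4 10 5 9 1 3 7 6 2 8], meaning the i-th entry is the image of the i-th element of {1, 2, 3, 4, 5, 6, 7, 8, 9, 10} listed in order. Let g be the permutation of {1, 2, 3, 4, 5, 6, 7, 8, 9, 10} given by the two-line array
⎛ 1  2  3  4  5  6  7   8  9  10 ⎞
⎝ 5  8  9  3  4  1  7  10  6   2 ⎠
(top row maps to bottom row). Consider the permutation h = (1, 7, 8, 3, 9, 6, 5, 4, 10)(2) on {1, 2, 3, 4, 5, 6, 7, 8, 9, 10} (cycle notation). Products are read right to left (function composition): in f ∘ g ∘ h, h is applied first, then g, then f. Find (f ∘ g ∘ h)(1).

7

(f ∘ g ∘ h)(1) = f(g(h(1))). h(1) = 7, then g(7) = 7, then f(7) = 7, so the result is 7.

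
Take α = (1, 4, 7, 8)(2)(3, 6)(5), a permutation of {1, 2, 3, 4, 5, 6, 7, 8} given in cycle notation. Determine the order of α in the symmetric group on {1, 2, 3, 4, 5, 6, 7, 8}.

The cycle type of α is (4, 2, 1, 1).
The order of α is the least common multiple of its cycle lengths: lcm(4, 2) = 4.

4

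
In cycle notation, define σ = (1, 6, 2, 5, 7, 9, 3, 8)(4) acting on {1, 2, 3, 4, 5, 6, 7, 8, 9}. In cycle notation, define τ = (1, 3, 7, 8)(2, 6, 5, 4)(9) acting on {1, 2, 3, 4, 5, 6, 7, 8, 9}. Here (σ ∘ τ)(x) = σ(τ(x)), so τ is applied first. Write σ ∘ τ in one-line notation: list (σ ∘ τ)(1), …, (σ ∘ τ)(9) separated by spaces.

8 2 9 5 4 7 1 6 3

Chase each element through τ then σ: 1 → 3 → 8; 2 → 6 → 2; 3 → 7 → 9; 4 → 2 → 5; 5 → 4 → 4; 6 → 5 → 7; 7 → 8 → 1; 8 → 1 → 6; 9 → 9 → 3.
So σ ∘ τ in one-line form is 8 2 9 5 4 7 1 6 3.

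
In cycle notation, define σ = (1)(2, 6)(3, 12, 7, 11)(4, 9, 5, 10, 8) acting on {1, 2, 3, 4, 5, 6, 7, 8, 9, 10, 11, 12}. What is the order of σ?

The disjoint cycles have lengths 5, 4, 2, 1.
The order is lcm(5, 4, 2) = 20.

20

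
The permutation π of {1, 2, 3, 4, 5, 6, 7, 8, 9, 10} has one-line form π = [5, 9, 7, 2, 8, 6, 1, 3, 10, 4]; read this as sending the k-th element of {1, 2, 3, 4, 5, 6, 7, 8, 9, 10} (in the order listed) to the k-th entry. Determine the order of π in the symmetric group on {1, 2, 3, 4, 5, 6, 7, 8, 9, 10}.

20

Writing π as disjoint cycles, the cycle lengths are 5, 4, 1.
Since disjoint cycles commute, ord(π) = lcm(5, 4) = 20.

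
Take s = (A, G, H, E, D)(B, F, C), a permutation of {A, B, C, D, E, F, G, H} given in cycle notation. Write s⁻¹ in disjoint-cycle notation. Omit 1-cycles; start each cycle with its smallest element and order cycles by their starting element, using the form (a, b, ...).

The inverse reverses each cycle.
Reversing each cycle of s and rotating so the smallest element leads gives (A, D, E, H, G)(B, C, F).

(A, D, E, H, G)(B, C, F)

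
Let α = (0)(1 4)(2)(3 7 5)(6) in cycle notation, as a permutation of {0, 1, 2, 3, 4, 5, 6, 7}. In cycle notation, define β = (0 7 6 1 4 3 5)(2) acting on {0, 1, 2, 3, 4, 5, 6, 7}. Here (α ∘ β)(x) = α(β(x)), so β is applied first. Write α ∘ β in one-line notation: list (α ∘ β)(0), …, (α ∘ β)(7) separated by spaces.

5 1 2 3 7 0 4 6

(α ∘ β)(x) = α(β(x)). Computing each image: α(β(0)) = α(7) = 5, α(β(1)) = α(4) = 1, α(β(2)) = α(2) = 2, α(β(3)) = α(5) = 3, α(β(4)) = α(3) = 7, α(β(5)) = α(0) = 0, α(β(6)) = α(1) = 4, α(β(7)) = α(6) = 6.
Hence α ∘ β = [5 1 2 3 7 0 4 6].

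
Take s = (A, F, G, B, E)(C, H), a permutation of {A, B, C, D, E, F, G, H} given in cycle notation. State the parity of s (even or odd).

odd

The cycle lengths are 5, 2, 1.
A cycle of length ℓ contributes ℓ−1 transpositions, so s is a product of 4 + 1 = 5 transpositions — odd.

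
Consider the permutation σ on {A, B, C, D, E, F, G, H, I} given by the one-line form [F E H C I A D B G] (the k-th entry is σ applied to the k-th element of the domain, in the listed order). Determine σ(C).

C is element number 3 of the domain, and entry number 3 of the one-line form is H, so σ(C) = H.

H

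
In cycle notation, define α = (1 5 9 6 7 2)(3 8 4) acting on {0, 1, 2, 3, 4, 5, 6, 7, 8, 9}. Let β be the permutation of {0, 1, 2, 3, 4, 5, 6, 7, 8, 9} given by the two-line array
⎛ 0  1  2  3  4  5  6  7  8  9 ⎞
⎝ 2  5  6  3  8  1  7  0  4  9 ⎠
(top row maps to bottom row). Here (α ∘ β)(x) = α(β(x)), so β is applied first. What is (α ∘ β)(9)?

(α ∘ β)(9) = α(β(9)). β(9) = 9, then α(9) = 6. So (α ∘ β)(9) = 6.

6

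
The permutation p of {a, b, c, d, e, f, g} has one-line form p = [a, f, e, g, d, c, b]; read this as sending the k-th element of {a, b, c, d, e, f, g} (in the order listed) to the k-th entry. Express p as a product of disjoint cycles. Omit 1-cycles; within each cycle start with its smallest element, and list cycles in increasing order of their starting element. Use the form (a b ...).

Iterating p from b gives b → f → c → e → d → g → b; that is the 6-cycle (b f c e d g).
Repeating from the next unused element and collecting all non-trivial cycles gives (b f c e d g).

(b f c e d g)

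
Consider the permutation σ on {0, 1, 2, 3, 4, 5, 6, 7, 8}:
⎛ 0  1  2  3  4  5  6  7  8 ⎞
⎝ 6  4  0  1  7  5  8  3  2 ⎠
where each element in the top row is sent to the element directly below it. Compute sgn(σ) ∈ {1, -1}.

In disjoint-cycle form the cycle lengths are 4, 4, 1.
A cycle is odd iff its length is even; σ has 2 even-length cycles, so sgn(σ) = (−1)^2 and σ is even.

1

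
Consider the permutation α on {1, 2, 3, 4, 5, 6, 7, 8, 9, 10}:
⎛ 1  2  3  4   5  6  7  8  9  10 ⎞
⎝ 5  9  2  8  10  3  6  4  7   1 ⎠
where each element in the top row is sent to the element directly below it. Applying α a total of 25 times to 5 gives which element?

Tracing 5 → 10 → … returns to 5 after 3 steps, so 5 lies in a 3-cycle (1, 5, 10).
Since the cycle has length 3, α^25 acts on it the same as α^1 (25 mod 3 = 1).
Advancing 1 step from 5: 5 → 10.

10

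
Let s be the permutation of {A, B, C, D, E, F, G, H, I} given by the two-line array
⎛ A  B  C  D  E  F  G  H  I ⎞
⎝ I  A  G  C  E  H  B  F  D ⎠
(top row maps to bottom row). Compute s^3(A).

Tracing A → I → … returns to A after 6 steps, so A lies in a 6-cycle (A, I, D, C, G, B).
Advancing 3 steps from A: A → I → D → C.

C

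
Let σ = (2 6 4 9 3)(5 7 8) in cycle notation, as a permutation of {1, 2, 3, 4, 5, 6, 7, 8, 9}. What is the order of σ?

The cycle type of σ is (5, 3, 1).
Since disjoint cycles commute, ord(σ) = lcm(5, 3) = 15.

15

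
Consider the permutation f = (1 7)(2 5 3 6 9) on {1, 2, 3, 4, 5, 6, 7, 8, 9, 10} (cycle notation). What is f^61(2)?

5

2 lies in the 5-cycle (2 5 3 6 9).
Since the cycle has length 5, f^61 acts on it the same as f^1 (61 mod 5 = 1).
Stepping 1 place around the cycle: 2 → 5.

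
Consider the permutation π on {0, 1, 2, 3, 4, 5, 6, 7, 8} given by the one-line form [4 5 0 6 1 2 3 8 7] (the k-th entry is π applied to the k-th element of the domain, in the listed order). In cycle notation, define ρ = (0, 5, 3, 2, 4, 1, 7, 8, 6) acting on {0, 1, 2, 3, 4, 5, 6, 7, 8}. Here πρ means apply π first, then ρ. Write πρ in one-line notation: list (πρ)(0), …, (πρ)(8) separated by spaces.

(πρ)(x) = ρ(π(x)). Computing each image: ρ(π(0)) = ρ(4) = 1, ρ(π(1)) = ρ(5) = 3, ρ(π(2)) = ρ(0) = 5, ρ(π(3)) = ρ(6) = 0, ρ(π(4)) = ρ(1) = 7, ρ(π(5)) = ρ(2) = 4, ρ(π(6)) = ρ(3) = 2, ρ(π(7)) = ρ(8) = 6, ρ(π(8)) = ρ(7) = 8.
Hence πρ = [1 3 5 0 7 4 2 6 8].

1 3 5 0 7 4 2 6 8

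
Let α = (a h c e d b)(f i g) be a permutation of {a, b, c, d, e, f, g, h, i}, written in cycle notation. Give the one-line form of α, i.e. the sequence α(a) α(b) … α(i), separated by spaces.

h a e b d i f c g

Each element maps to the next entry in its cycle (wrapping to the front): a↦h, b↦a, c↦e, d↦b, e↦d, f↦i, g↦f, h↦c, i↦g.
So the one-line form is h a e b d i f c g.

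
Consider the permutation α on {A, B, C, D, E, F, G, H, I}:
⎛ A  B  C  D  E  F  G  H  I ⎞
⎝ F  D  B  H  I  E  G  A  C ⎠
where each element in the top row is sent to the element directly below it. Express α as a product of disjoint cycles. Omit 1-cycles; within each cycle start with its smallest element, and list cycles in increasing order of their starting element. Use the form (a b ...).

(A F E I C B D H)

Iterating α from A gives A → F → E → I → C → B → D → H → A; that is the 8-cycle (A F E I C B D H).
Continuing from each remaining unvisited element yields (A F E I C B D H).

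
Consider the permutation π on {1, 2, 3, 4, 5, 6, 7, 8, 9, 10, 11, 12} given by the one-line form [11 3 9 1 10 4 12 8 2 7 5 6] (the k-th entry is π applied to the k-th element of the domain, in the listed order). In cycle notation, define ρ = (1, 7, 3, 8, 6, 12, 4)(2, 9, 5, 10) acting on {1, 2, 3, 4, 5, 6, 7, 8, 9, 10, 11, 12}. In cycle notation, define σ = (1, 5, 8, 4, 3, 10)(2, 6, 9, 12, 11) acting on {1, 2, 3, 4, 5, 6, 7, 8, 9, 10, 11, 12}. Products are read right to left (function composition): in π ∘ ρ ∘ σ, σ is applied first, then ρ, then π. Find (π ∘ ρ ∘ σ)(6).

Chase 6: σ(6) = 9; ρ(9) = 5; π(5) = 10. Hence (π ∘ ρ ∘ σ)(6) = 10.

10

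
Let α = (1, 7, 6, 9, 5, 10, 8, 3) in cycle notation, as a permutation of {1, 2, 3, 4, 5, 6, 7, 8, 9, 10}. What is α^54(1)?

8

1 lies in the 8-cycle (1, 7, 6, 9, 5, 10, 8, 3).
Powers repeat with period 8 on this cycle, and 54 mod 8 = 6, so α^54(1) = α^6(1).
Stepping 6 places around the cycle: 1 → 7 → 6 → 9 → 5 → 10 → 8.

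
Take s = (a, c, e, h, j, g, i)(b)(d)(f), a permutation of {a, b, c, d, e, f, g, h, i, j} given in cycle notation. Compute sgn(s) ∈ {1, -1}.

The cycle lengths are 7, 1, 1, 1.
A cycle is odd iff its length is even; s has 0 even-length cycles, so sgn(s) = (−1)^0 and s is even.

1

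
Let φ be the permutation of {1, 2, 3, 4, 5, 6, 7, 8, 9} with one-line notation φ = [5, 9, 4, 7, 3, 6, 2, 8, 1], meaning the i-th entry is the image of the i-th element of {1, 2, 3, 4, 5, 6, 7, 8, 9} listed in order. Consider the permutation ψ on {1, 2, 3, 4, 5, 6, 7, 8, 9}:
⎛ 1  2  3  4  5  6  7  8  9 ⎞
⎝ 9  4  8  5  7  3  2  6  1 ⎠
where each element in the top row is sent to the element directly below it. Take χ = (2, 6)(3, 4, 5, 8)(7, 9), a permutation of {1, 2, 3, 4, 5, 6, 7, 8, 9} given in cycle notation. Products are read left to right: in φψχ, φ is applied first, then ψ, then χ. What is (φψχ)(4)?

6

(φψχ)(4) = χ(ψ(φ(4))). φ(4) = 7, then ψ(7) = 2, then χ(2) = 6, so the result is 6.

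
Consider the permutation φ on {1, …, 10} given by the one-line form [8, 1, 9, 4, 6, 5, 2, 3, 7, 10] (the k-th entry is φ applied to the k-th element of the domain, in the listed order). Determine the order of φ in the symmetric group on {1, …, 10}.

Decomposing into disjoint cycles gives cycle lengths 6, 2, 1, 1.
The order is lcm(6, 2) = 6.

6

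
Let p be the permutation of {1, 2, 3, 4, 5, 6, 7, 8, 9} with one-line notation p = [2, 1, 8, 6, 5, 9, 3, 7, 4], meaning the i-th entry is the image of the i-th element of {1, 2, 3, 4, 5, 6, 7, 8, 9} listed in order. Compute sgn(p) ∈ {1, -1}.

In disjoint-cycle form the cycle lengths are 3, 3, 2, 1.
A cycle is odd iff its length is even; p has 1 even-length cycle, so sgn(p) = (−1)^1 and p is odd.

-1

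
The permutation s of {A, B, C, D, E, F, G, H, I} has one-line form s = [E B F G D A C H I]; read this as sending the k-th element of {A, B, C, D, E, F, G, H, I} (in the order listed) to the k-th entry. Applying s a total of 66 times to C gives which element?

C

Tracing C → F → … returns to C after 6 steps, so C lies in a 6-cycle (A E D G C F).
On a 6-cycle, s^6 is the identity, so s^66 = s^0 there (66 ≡ 0 mod 6).
So s^66(C) = C.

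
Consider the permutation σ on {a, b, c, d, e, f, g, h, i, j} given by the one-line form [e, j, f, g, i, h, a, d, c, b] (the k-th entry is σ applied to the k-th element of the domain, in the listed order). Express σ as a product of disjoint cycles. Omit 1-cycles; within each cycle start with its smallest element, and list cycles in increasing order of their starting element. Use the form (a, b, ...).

Start at a and follow images: a → e → i → c → f → h → d → g → a, giving the cycle (a, e, i, c, f, h, d, g).
Continuing from each remaining unvisited element yields (a, e, i, c, f, h, d, g)(b, j).

(a, e, i, c, f, h, d, g)(b, j)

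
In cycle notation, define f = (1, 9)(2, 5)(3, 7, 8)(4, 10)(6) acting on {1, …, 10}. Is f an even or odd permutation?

odd

The cycle lengths are 3, 2, 2, 2, 1.
A cycle of length ℓ contributes ℓ−1 transpositions, so f is a product of 2 + 1 + 1 + 1 = 5 transpositions — odd.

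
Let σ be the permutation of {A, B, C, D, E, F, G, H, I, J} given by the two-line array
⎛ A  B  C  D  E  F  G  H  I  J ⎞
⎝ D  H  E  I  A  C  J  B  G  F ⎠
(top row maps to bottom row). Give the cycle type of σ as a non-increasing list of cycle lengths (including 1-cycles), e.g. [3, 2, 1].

[8, 2]

The disjoint cycles are (A, D, I, G, J, F, C, E)(B, H), with lengths 8, 2 in non-increasing order.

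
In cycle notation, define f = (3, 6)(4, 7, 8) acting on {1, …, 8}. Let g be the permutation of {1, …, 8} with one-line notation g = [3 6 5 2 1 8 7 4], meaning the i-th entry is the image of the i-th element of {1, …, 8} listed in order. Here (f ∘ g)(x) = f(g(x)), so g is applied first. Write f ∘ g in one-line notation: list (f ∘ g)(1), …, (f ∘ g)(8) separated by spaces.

(f ∘ g)(x) = f(g(x)). Computing each image: f(g(1)) = f(3) = 6, f(g(2)) = f(6) = 3, f(g(3)) = f(5) = 5, f(g(4)) = f(2) = 2, f(g(5)) = f(1) = 1, f(g(6)) = f(8) = 4, f(g(7)) = f(7) = 8, f(g(8)) = f(4) = 7.
Hence f ∘ g = [6 3 5 2 1 4 8 7].

6 3 5 2 1 4 8 7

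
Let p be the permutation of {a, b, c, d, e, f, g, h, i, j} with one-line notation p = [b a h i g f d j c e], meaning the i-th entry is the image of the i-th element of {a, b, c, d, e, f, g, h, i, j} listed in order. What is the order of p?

14

Writing p as disjoint cycles, the cycle lengths are 7, 2, 1.
Since disjoint cycles commute, ord(p) = lcm(7, 2) = 14.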